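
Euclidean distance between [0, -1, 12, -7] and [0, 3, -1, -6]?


d = sqrt(sum of squared differences). (0-0)^2=0, (-1-3)^2=16, (12--1)^2=169, (-7--6)^2=1. Sum = 186.

sqrt(186)


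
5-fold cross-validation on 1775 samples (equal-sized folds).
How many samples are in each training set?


Each validation fold has 1775/5 = 355 samples. Training set = 1775 - 355 = 1420.

1420


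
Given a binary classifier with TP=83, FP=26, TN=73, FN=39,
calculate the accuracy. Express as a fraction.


Accuracy = (TP + TN) / (TP + TN + FP + FN) = (83 + 73) / 221 = 12/17.

12/17


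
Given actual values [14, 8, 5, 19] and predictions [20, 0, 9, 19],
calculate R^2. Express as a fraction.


Mean(y) = 23/2. SS_res = 116. SS_tot = 117. R^2 = 1 - 116/(117) = 1/117.

1/117


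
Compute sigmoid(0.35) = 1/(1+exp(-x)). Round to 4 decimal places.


sigma(0.35) = 1/(1+e^(-0.35)) = 1/(1+0.704688) = 1/1.704688 = 0.5866.

0.5866


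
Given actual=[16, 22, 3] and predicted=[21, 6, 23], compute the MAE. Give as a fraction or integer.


MAE = (1/3) * (|16-21|=5 + |22-6|=16 + |3-23|=20). Sum = 41. MAE = 41/3.

41/3


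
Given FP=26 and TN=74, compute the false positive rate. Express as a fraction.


FPR = FP / (FP + TN) = 26 / 100 = 13/50.

13/50


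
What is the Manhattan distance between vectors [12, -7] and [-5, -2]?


d = sum of absolute differences: |12--5|=17 + |-7--2|=5 = 22.

22


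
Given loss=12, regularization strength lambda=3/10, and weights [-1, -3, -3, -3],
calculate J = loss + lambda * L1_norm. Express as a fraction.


L1 norm = sum(|w|) = 10. J = 12 + 3/10 * 10 = 15.

15


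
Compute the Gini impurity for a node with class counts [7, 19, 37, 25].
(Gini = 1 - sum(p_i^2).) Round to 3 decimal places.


Total = 88. Proportions: 7/88, 19/88, 37/88, 25/88. sum(p_i^2) = 0.3104. Gini = 1 - 0.3104 = 0.6896, which rounds to 0.690.

0.690


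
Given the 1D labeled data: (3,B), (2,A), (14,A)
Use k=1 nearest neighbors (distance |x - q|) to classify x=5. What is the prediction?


Distances: |3-5|=2, |2-5|=3, |14-5|=9. 1 nearest: (3,B). Counts: {'B': 1}. Majority class: B.

B


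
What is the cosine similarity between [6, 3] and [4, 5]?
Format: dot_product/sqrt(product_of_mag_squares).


dot = 39. |a|^2 = 45, |b|^2 = 41. cos = 39/sqrt(1845).

39/sqrt(1845)


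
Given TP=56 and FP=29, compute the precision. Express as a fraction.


Precision = TP / (TP + FP) = 56 / 85 = 56/85.

56/85


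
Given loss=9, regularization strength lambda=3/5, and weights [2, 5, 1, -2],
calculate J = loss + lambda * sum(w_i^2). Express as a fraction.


L2 sq norm = sum(w^2) = 34. J = 9 + 3/5 * 34 = 147/5.

147/5


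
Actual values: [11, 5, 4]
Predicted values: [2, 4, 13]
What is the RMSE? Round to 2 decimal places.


MSE = 54.3333. RMSE = sqrt(54.3333) = 7.37.

7.37


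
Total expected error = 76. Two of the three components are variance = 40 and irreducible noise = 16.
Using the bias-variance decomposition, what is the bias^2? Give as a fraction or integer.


Total error = bias^2 + variance + irreducible noise. So bias^2 = 76 - 40 - 16 = 20.

20


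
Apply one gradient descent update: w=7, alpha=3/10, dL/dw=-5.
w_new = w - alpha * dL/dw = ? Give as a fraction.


w_new = 7 - 3/10 * -5 = 7 - -3/2 = 17/2.

17/2


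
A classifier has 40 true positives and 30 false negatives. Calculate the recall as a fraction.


Recall = TP / (TP + FN) = 40 / 70 = 4/7.

4/7


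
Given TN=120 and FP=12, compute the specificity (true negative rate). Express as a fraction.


Specificity = TN / (TN + FP) = 120 / 132 = 10/11.

10/11


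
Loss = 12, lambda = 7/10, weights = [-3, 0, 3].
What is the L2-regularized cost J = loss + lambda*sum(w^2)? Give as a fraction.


L2 sq norm = sum(w^2) = 18. J = 12 + 7/10 * 18 = 123/5.

123/5


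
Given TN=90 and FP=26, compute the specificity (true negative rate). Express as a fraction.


Specificity = TN / (TN + FP) = 90 / 116 = 45/58.

45/58


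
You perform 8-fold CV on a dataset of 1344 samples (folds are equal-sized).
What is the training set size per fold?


Each validation fold has 1344/8 = 168 samples. Training set = 1344 - 168 = 1176.

1176


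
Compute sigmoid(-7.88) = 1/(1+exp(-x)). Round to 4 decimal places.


sigma(-7.88) = 1/(1+e^(7.88)) = 1/(1+2643.872560) = 1/2644.872560 = 0.0004.

0.0004


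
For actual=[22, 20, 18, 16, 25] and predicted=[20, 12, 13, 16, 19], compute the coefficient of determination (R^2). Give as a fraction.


Mean(y) = 101/5. SS_res = 129. SS_tot = 244/5. R^2 = 1 - 129/(244/5) = -401/244.

-401/244


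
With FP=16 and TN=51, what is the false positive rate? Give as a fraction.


FPR = FP / (FP + TN) = 16 / 67 = 16/67.

16/67


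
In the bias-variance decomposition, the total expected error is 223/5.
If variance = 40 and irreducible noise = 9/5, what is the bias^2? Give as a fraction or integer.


Total error = bias^2 + variance + irreducible noise. So bias^2 = 223/5 - 40 - 9/5 = 14/5.

14/5


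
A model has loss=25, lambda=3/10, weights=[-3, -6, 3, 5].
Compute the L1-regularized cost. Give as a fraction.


L1 norm = sum(|w|) = 17. J = 25 + 3/10 * 17 = 301/10.

301/10


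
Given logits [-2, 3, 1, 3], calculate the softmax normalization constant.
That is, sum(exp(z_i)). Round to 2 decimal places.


Denom = e^-2=0.1353 + e^3=20.0855 + e^1=2.7183 + e^3=20.0855. Sum = 43.0246, which rounds to 43.02.

43.02


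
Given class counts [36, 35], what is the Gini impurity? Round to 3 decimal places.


Total = 71. Proportions: 36/71, 35/71. sum(p_i^2) = 0.5001. Gini = 1 - 0.5001 = 0.4999, which rounds to 0.500.

0.500


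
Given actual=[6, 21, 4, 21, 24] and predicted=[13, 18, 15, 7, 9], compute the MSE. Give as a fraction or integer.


MSE = (1/5) * ((6-13)^2=49 + (21-18)^2=9 + (4-15)^2=121 + (21-7)^2=196 + (24-9)^2=225). Sum = 600. MSE = 120.

120


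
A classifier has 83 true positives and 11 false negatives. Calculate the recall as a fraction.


Recall = TP / (TP + FN) = 83 / 94 = 83/94.

83/94


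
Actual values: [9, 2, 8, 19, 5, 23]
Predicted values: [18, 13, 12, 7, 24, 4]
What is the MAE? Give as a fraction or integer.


MAE = (1/6) * (|9-18|=9 + |2-13|=11 + |8-12|=4 + |19-7|=12 + |5-24|=19 + |23-4|=19). Sum = 74. MAE = 37/3.

37/3


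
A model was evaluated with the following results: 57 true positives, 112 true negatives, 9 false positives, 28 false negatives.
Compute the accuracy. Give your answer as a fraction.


Accuracy = (TP + TN) / (TP + TN + FP + FN) = (57 + 112) / 206 = 169/206.

169/206


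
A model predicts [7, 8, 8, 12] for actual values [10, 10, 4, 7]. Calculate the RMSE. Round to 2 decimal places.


MSE = 13.5000. RMSE = sqrt(13.5000) = 3.67.

3.67


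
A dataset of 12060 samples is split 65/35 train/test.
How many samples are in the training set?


Test set = 12060 * 35% = 4221. Training set = 12060 - 4221 = 7839.

7839


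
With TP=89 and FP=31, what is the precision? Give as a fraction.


Precision = TP / (TP + FP) = 89 / 120 = 89/120.

89/120


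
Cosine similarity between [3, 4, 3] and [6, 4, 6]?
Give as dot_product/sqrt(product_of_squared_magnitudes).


dot = 52. |a|^2 = 34, |b|^2 = 88. cos = 52/sqrt(2992).

52/sqrt(2992)


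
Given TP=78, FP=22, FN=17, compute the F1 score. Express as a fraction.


Precision = 78/100 = 39/50. Recall = 78/95 = 78/95. F1 = 2*P*R/(P+R) = 4/5.

4/5


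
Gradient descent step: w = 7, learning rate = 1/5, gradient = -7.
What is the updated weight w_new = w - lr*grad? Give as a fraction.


w_new = 7 - 1/5 * -7 = 7 - -7/5 = 42/5.

42/5


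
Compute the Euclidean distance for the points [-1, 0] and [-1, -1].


d = sqrt(sum of squared differences). (-1--1)^2=0, (0--1)^2=1. Sum = 1.

1


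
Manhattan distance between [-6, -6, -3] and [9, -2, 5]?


d = sum of absolute differences: |-6-9|=15 + |-6--2|=4 + |-3-5|=8 = 27.

27


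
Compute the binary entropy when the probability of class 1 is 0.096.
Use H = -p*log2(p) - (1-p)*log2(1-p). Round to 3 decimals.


H = -0.096*log2(0.096) - 0.904*log2(0.904) = 0.456.

0.456


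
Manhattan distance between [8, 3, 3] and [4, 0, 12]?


d = sum of absolute differences: |8-4|=4 + |3-0|=3 + |3-12|=9 = 16.

16


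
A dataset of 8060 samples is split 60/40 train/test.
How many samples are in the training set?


Test set = 8060 * 40% = 3224. Training set = 8060 - 3224 = 4836.

4836


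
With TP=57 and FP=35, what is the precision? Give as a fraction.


Precision = TP / (TP + FP) = 57 / 92 = 57/92.

57/92


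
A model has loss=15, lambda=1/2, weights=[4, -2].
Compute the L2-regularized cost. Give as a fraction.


L2 sq norm = sum(w^2) = 20. J = 15 + 1/2 * 20 = 25.

25


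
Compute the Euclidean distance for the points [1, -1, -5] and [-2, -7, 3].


d = sqrt(sum of squared differences). (1--2)^2=9, (-1--7)^2=36, (-5-3)^2=64. Sum = 109.

sqrt(109)


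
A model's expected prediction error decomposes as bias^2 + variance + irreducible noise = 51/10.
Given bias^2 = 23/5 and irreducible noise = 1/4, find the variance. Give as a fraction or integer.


Total error = bias^2 + variance + irreducible noise. So variance = 51/10 - 23/5 - 1/4 = 1/4.

1/4


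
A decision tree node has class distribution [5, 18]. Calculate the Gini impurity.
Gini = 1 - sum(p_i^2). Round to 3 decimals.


Total = 23. Proportions: 5/23, 18/23. sum(p_i^2) = 0.6597. Gini = 1 - 0.6597 = 0.3403, which rounds to 0.340.

0.340


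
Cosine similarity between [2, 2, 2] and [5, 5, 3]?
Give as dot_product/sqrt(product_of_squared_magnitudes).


dot = 26. |a|^2 = 12, |b|^2 = 59. cos = 26/sqrt(708).

26/sqrt(708)


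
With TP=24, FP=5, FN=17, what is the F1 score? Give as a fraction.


Precision = 24/29 = 24/29. Recall = 24/41 = 24/41. F1 = 2*P*R/(P+R) = 24/35.

24/35


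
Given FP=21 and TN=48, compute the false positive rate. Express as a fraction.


FPR = FP / (FP + TN) = 21 / 69 = 7/23.

7/23


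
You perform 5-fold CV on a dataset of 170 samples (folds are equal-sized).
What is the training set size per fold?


Each validation fold has 170/5 = 34 samples. Training set = 170 - 34 = 136.

136


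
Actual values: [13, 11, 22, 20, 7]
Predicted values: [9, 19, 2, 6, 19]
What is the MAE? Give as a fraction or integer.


MAE = (1/5) * (|13-9|=4 + |11-19|=8 + |22-2|=20 + |20-6|=14 + |7-19|=12). Sum = 58. MAE = 58/5.

58/5


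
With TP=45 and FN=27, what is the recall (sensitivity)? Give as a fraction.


Recall = TP / (TP + FN) = 45 / 72 = 5/8.

5/8


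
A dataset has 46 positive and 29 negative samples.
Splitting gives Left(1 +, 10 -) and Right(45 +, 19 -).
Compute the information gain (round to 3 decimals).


H(parent) = 0.9626. H(left) = 0.4395, H(right) = 0.8774. Weighted = (11/75)*0.4395 + (64/75)*0.8774 = 0.8132. IG = 0.9626 - 0.8132 = 0.1494, which rounds to 0.149.

0.149


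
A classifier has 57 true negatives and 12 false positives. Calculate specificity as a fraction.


Specificity = TN / (TN + FP) = 57 / 69 = 19/23.

19/23


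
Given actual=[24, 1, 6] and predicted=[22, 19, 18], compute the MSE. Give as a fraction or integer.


MSE = (1/3) * ((24-22)^2=4 + (1-19)^2=324 + (6-18)^2=144). Sum = 472. MSE = 472/3.

472/3


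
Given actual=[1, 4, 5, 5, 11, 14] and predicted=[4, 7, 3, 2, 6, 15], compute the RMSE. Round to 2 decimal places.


MSE = 9.5000. RMSE = sqrt(9.5000) = 3.08.

3.08


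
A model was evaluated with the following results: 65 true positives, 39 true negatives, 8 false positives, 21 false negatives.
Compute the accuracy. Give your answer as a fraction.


Accuracy = (TP + TN) / (TP + TN + FP + FN) = (65 + 39) / 133 = 104/133.

104/133


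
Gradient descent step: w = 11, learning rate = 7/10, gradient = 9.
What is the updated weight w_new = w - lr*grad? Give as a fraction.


w_new = 11 - 7/10 * 9 = 11 - 63/10 = 47/10.

47/10


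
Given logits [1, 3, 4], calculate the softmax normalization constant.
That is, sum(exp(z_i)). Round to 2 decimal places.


Denom = e^1=2.7183 + e^3=20.0855 + e^4=54.5982. Sum = 77.4020, which rounds to 77.40.

77.40


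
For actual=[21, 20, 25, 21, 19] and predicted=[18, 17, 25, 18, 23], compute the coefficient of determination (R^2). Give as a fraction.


Mean(y) = 106/5. SS_res = 43. SS_tot = 104/5. R^2 = 1 - 43/(104/5) = -111/104.

-111/104


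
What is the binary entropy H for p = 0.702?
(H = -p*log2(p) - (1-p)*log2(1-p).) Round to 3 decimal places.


H = -0.702*log2(0.702) - 0.298*log2(0.298) = 0.879.

0.879


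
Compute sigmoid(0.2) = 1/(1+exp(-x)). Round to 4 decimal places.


sigma(0.2) = 1/(1+e^(-0.2)) = 1/(1+0.818731) = 1/1.818731 = 0.5498.

0.5498


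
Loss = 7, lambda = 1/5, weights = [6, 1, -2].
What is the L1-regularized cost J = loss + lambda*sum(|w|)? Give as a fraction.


L1 norm = sum(|w|) = 9. J = 7 + 1/5 * 9 = 44/5.

44/5


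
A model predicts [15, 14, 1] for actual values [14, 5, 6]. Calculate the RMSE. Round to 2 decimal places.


MSE = 35.6667. RMSE = sqrt(35.6667) = 5.97.

5.97


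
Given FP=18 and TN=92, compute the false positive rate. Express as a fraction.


FPR = FP / (FP + TN) = 18 / 110 = 9/55.

9/55


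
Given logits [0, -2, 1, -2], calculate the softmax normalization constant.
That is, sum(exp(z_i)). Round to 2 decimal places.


Denom = e^0=1.0000 + e^-2=0.1353 + e^1=2.7183 + e^-2=0.1353. Sum = 3.9889, which rounds to 3.99.

3.99


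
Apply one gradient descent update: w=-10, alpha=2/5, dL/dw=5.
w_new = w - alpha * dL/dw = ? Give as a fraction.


w_new = -10 - 2/5 * 5 = -10 - 2 = -12.

-12


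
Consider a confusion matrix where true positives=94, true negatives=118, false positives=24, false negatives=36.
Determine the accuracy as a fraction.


Accuracy = (TP + TN) / (TP + TN + FP + FN) = (94 + 118) / 272 = 53/68.

53/68


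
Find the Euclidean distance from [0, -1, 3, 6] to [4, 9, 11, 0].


d = sqrt(sum of squared differences). (0-4)^2=16, (-1-9)^2=100, (3-11)^2=64, (6-0)^2=36. Sum = 216.

sqrt(216)


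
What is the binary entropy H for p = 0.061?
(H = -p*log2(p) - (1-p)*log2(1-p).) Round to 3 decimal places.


H = -0.061*log2(0.061) - 0.939*log2(0.939) = 0.331.

0.331


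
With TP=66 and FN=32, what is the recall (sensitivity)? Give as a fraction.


Recall = TP / (TP + FN) = 66 / 98 = 33/49.

33/49


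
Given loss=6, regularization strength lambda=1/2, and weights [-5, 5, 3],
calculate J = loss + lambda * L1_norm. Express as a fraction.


L1 norm = sum(|w|) = 13. J = 6 + 1/2 * 13 = 25/2.

25/2


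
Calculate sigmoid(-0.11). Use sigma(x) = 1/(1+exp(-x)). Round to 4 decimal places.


sigma(-0.11) = 1/(1+e^(0.11)) = 1/(1+1.116278) = 1/2.116278 = 0.4725.

0.4725


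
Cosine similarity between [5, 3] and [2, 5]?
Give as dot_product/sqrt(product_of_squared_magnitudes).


dot = 25. |a|^2 = 34, |b|^2 = 29. cos = 25/sqrt(986).

25/sqrt(986)


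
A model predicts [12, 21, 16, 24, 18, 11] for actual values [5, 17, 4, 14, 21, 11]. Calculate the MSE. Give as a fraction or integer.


MSE = (1/6) * ((5-12)^2=49 + (17-21)^2=16 + (4-16)^2=144 + (14-24)^2=100 + (21-18)^2=9 + (11-11)^2=0). Sum = 318. MSE = 53.

53


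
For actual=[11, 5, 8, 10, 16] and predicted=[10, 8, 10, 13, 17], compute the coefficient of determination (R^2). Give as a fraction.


Mean(y) = 10. SS_res = 24. SS_tot = 66. R^2 = 1 - 24/(66) = 7/11.

7/11


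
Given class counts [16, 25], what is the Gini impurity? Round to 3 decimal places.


Total = 41. Proportions: 16/41, 25/41. sum(p_i^2) = 0.5241. Gini = 1 - 0.5241 = 0.4759, which rounds to 0.476.

0.476


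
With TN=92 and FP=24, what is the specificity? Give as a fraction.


Specificity = TN / (TN + FP) = 92 / 116 = 23/29.

23/29


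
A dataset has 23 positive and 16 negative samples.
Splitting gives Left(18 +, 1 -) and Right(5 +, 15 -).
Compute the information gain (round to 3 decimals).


H(parent) = 0.9766. H(left) = 0.2975, H(right) = 0.8113. Weighted = (19/39)*0.2975 + (20/39)*0.8113 = 0.5610. IG = 0.9766 - 0.5610 = 0.4156, which rounds to 0.416.

0.416


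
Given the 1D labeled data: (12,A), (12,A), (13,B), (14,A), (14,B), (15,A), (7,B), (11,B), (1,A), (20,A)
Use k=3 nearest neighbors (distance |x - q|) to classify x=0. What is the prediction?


Distances: |12-0|=12, |12-0|=12, |13-0|=13, |14-0|=14, |14-0|=14, |15-0|=15, |7-0|=7, |11-0|=11, |1-0|=1, |20-0|=20. 3 nearest: (1,A), (7,B), (11,B). Counts: {'A': 1, 'B': 2}. Majority class: B.

B


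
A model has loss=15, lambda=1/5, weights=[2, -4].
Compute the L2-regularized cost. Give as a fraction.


L2 sq norm = sum(w^2) = 20. J = 15 + 1/5 * 20 = 19.

19


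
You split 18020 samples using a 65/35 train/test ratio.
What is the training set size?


Test set = 18020 * 35% = 6307. Training set = 18020 - 6307 = 11713.

11713


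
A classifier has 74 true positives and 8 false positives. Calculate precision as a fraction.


Precision = TP / (TP + FP) = 74 / 82 = 37/41.

37/41


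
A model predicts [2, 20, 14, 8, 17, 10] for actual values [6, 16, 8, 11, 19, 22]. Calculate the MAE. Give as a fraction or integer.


MAE = (1/6) * (|6-2|=4 + |16-20|=4 + |8-14|=6 + |11-8|=3 + |19-17|=2 + |22-10|=12). Sum = 31. MAE = 31/6.

31/6


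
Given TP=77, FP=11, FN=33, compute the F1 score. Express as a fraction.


Precision = 77/88 = 7/8. Recall = 77/110 = 7/10. F1 = 2*P*R/(P+R) = 7/9.

7/9


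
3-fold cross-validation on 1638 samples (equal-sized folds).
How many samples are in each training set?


Each validation fold has 1638/3 = 546 samples. Training set = 1638 - 546 = 1092.

1092


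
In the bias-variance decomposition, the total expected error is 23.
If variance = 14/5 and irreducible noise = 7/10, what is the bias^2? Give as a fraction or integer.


Total error = bias^2 + variance + irreducible noise. So bias^2 = 23 - 14/5 - 7/10 = 39/2.

39/2


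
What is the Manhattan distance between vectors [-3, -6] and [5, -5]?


d = sum of absolute differences: |-3-5|=8 + |-6--5|=1 = 9.

9


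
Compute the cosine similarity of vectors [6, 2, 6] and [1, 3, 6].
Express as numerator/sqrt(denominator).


dot = 48. |a|^2 = 76, |b|^2 = 46. cos = 48/sqrt(3496).

48/sqrt(3496)


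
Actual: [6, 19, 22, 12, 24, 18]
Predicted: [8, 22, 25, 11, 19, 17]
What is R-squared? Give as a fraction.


Mean(y) = 101/6. SS_res = 49. SS_tot = 1349/6. R^2 = 1 - 49/(1349/6) = 1055/1349.

1055/1349


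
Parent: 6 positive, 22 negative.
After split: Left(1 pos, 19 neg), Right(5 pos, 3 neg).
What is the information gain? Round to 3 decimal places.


H(parent) = 0.7496. H(left) = 0.2864, H(right) = 0.9544. Weighted = (20/28)*0.2864 + (8/28)*0.9544 = 0.4773. IG = 0.7496 - 0.4773 = 0.2723, which rounds to 0.272.

0.272


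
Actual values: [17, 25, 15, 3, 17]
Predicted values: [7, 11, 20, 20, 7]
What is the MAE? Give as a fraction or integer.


MAE = (1/5) * (|17-7|=10 + |25-11|=14 + |15-20|=5 + |3-20|=17 + |17-7|=10). Sum = 56. MAE = 56/5.

56/5


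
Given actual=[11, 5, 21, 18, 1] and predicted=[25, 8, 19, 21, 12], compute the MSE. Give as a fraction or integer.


MSE = (1/5) * ((11-25)^2=196 + (5-8)^2=9 + (21-19)^2=4 + (18-21)^2=9 + (1-12)^2=121). Sum = 339. MSE = 339/5.

339/5


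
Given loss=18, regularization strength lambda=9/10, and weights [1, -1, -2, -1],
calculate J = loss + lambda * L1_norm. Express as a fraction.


L1 norm = sum(|w|) = 5. J = 18 + 9/10 * 5 = 45/2.

45/2


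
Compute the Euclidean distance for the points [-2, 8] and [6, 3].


d = sqrt(sum of squared differences). (-2-6)^2=64, (8-3)^2=25. Sum = 89.

sqrt(89)


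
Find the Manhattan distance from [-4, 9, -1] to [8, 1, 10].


d = sum of absolute differences: |-4-8|=12 + |9-1|=8 + |-1-10|=11 = 31.

31


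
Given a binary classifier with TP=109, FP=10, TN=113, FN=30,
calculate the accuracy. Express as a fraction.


Accuracy = (TP + TN) / (TP + TN + FP + FN) = (109 + 113) / 262 = 111/131.

111/131


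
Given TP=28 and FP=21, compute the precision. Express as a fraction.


Precision = TP / (TP + FP) = 28 / 49 = 4/7.

4/7


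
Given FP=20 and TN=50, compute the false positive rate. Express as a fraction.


FPR = FP / (FP + TN) = 20 / 70 = 2/7.

2/7


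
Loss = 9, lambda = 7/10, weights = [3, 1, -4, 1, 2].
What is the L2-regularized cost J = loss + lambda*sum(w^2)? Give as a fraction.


L2 sq norm = sum(w^2) = 31. J = 9 + 7/10 * 31 = 307/10.

307/10


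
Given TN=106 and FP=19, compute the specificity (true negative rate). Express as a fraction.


Specificity = TN / (TN + FP) = 106 / 125 = 106/125.

106/125


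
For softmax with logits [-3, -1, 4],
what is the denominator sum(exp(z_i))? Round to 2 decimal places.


Denom = e^-3=0.0498 + e^-1=0.3679 + e^4=54.5982. Sum = 55.0159, which rounds to 55.02.

55.02


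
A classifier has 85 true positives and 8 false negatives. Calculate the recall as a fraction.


Recall = TP / (TP + FN) = 85 / 93 = 85/93.

85/93


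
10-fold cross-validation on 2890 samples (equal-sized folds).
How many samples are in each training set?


Each validation fold has 2890/10 = 289 samples. Training set = 2890 - 289 = 2601.

2601


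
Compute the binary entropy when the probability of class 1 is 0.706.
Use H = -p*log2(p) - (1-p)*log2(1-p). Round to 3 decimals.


H = -0.706*log2(0.706) - 0.294*log2(0.294) = 0.874.

0.874


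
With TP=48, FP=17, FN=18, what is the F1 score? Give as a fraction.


Precision = 48/65 = 48/65. Recall = 48/66 = 8/11. F1 = 2*P*R/(P+R) = 96/131.

96/131


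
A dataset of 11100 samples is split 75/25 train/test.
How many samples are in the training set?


Test set = 11100 * 25% = 2775. Training set = 11100 - 2775 = 8325.

8325


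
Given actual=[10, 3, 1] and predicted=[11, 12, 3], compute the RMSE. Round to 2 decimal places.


MSE = 28.6667. RMSE = sqrt(28.6667) = 5.35.

5.35


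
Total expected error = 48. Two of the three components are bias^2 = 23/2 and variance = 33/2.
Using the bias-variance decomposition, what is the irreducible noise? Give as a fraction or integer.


Total error = bias^2 + variance + irreducible noise. So irreducible noise = 48 - 23/2 - 33/2 = 20.

20


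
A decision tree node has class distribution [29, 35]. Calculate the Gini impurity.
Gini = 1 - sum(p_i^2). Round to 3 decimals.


Total = 64. Proportions: 29/64, 35/64. sum(p_i^2) = 0.5044. Gini = 1 - 0.5044 = 0.4956, which rounds to 0.496.

0.496


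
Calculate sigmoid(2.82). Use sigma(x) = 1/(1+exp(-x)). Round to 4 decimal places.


sigma(2.82) = 1/(1+e^(-2.82)) = 1/(1+0.059606) = 1/1.059606 = 0.9437.

0.9437


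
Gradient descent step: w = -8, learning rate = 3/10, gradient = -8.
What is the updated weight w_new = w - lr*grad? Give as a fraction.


w_new = -8 - 3/10 * -8 = -8 - -12/5 = -28/5.

-28/5


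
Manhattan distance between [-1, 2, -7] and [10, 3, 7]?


d = sum of absolute differences: |-1-10|=11 + |2-3|=1 + |-7-7|=14 = 26.

26


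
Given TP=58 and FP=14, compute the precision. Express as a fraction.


Precision = TP / (TP + FP) = 58 / 72 = 29/36.

29/36


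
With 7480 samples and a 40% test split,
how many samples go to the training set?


Test set = 7480 * 40% = 2992. Training set = 7480 - 2992 = 4488.

4488


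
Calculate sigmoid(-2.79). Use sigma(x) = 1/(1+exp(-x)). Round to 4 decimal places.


sigma(-2.79) = 1/(1+e^(2.79)) = 1/(1+16.281020) = 1/17.281020 = 0.0579.

0.0579


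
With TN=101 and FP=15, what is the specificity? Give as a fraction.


Specificity = TN / (TN + FP) = 101 / 116 = 101/116.

101/116


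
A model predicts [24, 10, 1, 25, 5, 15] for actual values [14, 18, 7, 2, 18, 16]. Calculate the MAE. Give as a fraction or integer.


MAE = (1/6) * (|14-24|=10 + |18-10|=8 + |7-1|=6 + |2-25|=23 + |18-5|=13 + |16-15|=1). Sum = 61. MAE = 61/6.

61/6


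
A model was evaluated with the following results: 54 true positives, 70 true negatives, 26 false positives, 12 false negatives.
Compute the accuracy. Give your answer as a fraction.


Accuracy = (TP + TN) / (TP + TN + FP + FN) = (54 + 70) / 162 = 62/81.

62/81


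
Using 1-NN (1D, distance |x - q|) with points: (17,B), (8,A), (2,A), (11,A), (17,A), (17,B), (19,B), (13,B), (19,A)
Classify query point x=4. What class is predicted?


Distances: |17-4|=13, |8-4|=4, |2-4|=2, |11-4|=7, |17-4|=13, |17-4|=13, |19-4|=15, |13-4|=9, |19-4|=15. 1 nearest: (2,A). Counts: {'A': 1}. Majority class: A.

A


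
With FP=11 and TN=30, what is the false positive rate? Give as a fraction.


FPR = FP / (FP + TN) = 11 / 41 = 11/41.

11/41


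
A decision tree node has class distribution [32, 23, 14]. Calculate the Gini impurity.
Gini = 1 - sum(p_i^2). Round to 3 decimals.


Total = 69. Proportions: 32/69, 23/69, 14/69. sum(p_i^2) = 0.3674. Gini = 1 - 0.3674 = 0.6326, which rounds to 0.633.

0.633


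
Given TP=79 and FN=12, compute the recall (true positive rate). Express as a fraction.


Recall = TP / (TP + FN) = 79 / 91 = 79/91.

79/91


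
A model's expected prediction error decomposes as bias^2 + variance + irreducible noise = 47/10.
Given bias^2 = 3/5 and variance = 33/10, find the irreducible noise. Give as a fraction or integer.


Total error = bias^2 + variance + irreducible noise. So irreducible noise = 47/10 - 3/5 - 33/10 = 4/5.

4/5


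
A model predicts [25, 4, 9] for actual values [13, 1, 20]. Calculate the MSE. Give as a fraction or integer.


MSE = (1/3) * ((13-25)^2=144 + (1-4)^2=9 + (20-9)^2=121). Sum = 274. MSE = 274/3.

274/3


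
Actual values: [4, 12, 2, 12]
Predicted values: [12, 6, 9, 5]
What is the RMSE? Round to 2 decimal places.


MSE = 49.5000. RMSE = sqrt(49.5000) = 7.04.

7.04


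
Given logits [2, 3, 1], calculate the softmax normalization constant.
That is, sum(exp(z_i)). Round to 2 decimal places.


Denom = e^2=7.3891 + e^3=20.0855 + e^1=2.7183. Sum = 30.1929, which rounds to 30.19.

30.19


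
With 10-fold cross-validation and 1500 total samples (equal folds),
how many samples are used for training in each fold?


Each validation fold has 1500/10 = 150 samples. Training set = 1500 - 150 = 1350.

1350


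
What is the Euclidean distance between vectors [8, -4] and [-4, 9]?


d = sqrt(sum of squared differences). (8--4)^2=144, (-4-9)^2=169. Sum = 313.

sqrt(313)


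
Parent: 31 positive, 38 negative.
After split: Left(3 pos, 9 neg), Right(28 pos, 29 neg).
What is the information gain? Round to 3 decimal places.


H(parent) = 0.9926. H(left) = 0.8113, H(right) = 0.9998. Weighted = (12/69)*0.8113 + (57/69)*0.9998 = 0.9670. IG = 0.9926 - 0.9670 = 0.0256, which rounds to 0.026.

0.026


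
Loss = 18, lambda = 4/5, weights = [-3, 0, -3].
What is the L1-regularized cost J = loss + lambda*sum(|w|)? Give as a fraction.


L1 norm = sum(|w|) = 6. J = 18 + 4/5 * 6 = 114/5.

114/5


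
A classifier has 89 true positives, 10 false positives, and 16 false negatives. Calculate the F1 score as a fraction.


Precision = 89/99 = 89/99. Recall = 89/105 = 89/105. F1 = 2*P*R/(P+R) = 89/102.

89/102


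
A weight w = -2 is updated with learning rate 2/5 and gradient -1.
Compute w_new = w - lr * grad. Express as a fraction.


w_new = -2 - 2/5 * -1 = -2 - -2/5 = -8/5.

-8/5


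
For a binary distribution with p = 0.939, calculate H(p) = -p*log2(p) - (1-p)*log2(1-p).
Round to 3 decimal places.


H = -0.939*log2(0.939) - 0.061*log2(0.061) = 0.331.

0.331


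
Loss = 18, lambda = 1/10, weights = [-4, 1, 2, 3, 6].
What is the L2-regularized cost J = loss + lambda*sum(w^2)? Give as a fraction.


L2 sq norm = sum(w^2) = 66. J = 18 + 1/10 * 66 = 123/5.

123/5


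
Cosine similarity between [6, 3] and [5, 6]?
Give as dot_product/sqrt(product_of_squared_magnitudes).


dot = 48. |a|^2 = 45, |b|^2 = 61. cos = 48/sqrt(2745).

48/sqrt(2745)


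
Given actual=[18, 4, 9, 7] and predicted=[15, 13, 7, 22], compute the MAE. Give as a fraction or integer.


MAE = (1/4) * (|18-15|=3 + |4-13|=9 + |9-7|=2 + |7-22|=15). Sum = 29. MAE = 29/4.

29/4


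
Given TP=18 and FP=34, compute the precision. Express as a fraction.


Precision = TP / (TP + FP) = 18 / 52 = 9/26.

9/26


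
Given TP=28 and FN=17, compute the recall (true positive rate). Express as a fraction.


Recall = TP / (TP + FN) = 28 / 45 = 28/45.

28/45


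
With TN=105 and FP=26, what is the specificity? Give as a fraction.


Specificity = TN / (TN + FP) = 105 / 131 = 105/131.

105/131


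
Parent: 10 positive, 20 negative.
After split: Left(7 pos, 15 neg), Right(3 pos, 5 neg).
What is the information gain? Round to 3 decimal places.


H(parent) = 0.9183. H(left) = 0.9024, H(right) = 0.9544. Weighted = (22/30)*0.9024 + (8/30)*0.9544 = 0.9163. IG = 0.9183 - 0.9163 = 0.0020, which rounds to 0.002.

0.002


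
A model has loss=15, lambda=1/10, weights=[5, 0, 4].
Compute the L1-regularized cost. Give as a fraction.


L1 norm = sum(|w|) = 9. J = 15 + 1/10 * 9 = 159/10.

159/10


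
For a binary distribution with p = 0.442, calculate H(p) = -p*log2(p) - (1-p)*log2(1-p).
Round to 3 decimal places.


H = -0.442*log2(0.442) - 0.558*log2(0.558) = 0.990.

0.990


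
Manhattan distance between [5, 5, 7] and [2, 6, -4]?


d = sum of absolute differences: |5-2|=3 + |5-6|=1 + |7--4|=11 = 15.

15


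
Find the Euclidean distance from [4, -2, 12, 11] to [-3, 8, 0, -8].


d = sqrt(sum of squared differences). (4--3)^2=49, (-2-8)^2=100, (12-0)^2=144, (11--8)^2=361. Sum = 654.

sqrt(654)


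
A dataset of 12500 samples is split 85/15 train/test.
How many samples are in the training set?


Test set = 12500 * 15% = 1875. Training set = 12500 - 1875 = 10625.

10625


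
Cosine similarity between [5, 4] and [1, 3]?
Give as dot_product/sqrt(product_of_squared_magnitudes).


dot = 17. |a|^2 = 41, |b|^2 = 10. cos = 17/sqrt(410).

17/sqrt(410)


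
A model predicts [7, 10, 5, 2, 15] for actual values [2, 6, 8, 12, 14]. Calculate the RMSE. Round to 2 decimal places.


MSE = 30.2000. RMSE = sqrt(30.2000) = 5.50.

5.50


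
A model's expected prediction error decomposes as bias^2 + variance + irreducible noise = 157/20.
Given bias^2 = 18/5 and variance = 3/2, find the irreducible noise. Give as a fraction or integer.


Total error = bias^2 + variance + irreducible noise. So irreducible noise = 157/20 - 18/5 - 3/2 = 11/4.

11/4


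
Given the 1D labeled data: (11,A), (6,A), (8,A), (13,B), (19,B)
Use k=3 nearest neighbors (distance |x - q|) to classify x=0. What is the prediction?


Distances: |11-0|=11, |6-0|=6, |8-0|=8, |13-0|=13, |19-0|=19. 3 nearest: (6,A), (8,A), (11,A). Counts: {'A': 3}. Majority class: A.

A


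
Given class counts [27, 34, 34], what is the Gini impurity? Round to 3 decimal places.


Total = 95. Proportions: 27/95, 34/95, 34/95. sum(p_i^2) = 0.3370. Gini = 1 - 0.3370 = 0.6630, which rounds to 0.663.

0.663


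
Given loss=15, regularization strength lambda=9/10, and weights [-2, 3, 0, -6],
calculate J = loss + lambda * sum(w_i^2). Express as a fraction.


L2 sq norm = sum(w^2) = 49. J = 15 + 9/10 * 49 = 591/10.

591/10


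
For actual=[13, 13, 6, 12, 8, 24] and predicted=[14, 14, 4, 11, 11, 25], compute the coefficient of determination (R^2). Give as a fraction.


Mean(y) = 38/3. SS_res = 17. SS_tot = 586/3. R^2 = 1 - 17/(586/3) = 535/586.

535/586


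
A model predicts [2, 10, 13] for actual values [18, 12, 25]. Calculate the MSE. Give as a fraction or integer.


MSE = (1/3) * ((18-2)^2=256 + (12-10)^2=4 + (25-13)^2=144). Sum = 404. MSE = 404/3.

404/3


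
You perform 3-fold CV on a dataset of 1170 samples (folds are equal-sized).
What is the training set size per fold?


Each validation fold has 1170/3 = 390 samples. Training set = 1170 - 390 = 780.

780


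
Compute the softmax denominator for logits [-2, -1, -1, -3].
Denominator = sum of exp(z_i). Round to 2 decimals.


Denom = e^-2=0.1353 + e^-1=0.3679 + e^-1=0.3679 + e^-3=0.0498. Sum = 0.9209, which rounds to 0.92.

0.92


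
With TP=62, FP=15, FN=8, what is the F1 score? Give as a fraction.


Precision = 62/77 = 62/77. Recall = 62/70 = 31/35. F1 = 2*P*R/(P+R) = 124/147.

124/147


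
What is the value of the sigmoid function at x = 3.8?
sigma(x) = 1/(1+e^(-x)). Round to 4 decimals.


sigma(3.8) = 1/(1+e^(-3.8)) = 1/(1+0.022371) = 1/1.022371 = 0.9781.

0.9781


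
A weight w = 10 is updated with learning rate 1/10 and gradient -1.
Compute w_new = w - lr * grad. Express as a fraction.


w_new = 10 - 1/10 * -1 = 10 - -1/10 = 101/10.

101/10


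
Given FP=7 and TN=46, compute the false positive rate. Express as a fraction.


FPR = FP / (FP + TN) = 7 / 53 = 7/53.

7/53


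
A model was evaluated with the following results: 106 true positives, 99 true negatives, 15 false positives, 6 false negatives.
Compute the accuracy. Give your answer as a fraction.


Accuracy = (TP + TN) / (TP + TN + FP + FN) = (106 + 99) / 226 = 205/226.

205/226


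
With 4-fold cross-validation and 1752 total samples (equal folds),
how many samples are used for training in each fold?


Each validation fold has 1752/4 = 438 samples. Training set = 1752 - 438 = 1314.

1314


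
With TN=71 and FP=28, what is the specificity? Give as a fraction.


Specificity = TN / (TN + FP) = 71 / 99 = 71/99.

71/99


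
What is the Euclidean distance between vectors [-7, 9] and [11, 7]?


d = sqrt(sum of squared differences). (-7-11)^2=324, (9-7)^2=4. Sum = 328.

sqrt(328)


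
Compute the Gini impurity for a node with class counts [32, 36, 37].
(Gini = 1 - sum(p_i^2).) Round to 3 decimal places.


Total = 105. Proportions: 32/105, 36/105, 37/105. sum(p_i^2) = 0.3346. Gini = 1 - 0.3346 = 0.6654, which rounds to 0.665.

0.665


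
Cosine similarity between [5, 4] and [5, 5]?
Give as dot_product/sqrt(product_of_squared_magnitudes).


dot = 45. |a|^2 = 41, |b|^2 = 50. cos = 45/sqrt(2050).

45/sqrt(2050)


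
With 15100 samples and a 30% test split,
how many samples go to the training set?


Test set = 15100 * 30% = 4530. Training set = 15100 - 4530 = 10570.

10570


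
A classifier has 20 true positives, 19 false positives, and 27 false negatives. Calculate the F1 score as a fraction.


Precision = 20/39 = 20/39. Recall = 20/47 = 20/47. F1 = 2*P*R/(P+R) = 20/43.

20/43


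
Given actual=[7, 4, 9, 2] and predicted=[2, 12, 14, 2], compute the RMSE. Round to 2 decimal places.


MSE = 28.5000. RMSE = sqrt(28.5000) = 5.34.

5.34


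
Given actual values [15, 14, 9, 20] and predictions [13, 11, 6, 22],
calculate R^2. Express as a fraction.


Mean(y) = 29/2. SS_res = 26. SS_tot = 61. R^2 = 1 - 26/(61) = 35/61.

35/61


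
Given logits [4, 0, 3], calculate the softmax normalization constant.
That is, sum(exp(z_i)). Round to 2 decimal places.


Denom = e^4=54.5982 + e^0=1.0000 + e^3=20.0855. Sum = 75.6837, which rounds to 75.68.

75.68


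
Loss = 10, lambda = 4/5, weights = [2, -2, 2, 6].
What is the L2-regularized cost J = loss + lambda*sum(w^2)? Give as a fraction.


L2 sq norm = sum(w^2) = 48. J = 10 + 4/5 * 48 = 242/5.

242/5


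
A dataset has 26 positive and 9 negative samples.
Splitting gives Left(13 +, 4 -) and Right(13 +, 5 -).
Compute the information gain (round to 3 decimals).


H(parent) = 0.8224. H(left) = 0.7871, H(right) = 0.8524. Weighted = (17/35)*0.7871 + (18/35)*0.8524 = 0.8207. IG = 0.8224 - 0.8207 = 0.0017, which rounds to 0.002.

0.002


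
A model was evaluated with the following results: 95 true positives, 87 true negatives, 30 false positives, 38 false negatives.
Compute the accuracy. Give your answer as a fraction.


Accuracy = (TP + TN) / (TP + TN + FP + FN) = (95 + 87) / 250 = 91/125.

91/125


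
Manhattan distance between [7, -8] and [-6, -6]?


d = sum of absolute differences: |7--6|=13 + |-8--6|=2 = 15.

15


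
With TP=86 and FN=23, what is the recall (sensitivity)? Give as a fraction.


Recall = TP / (TP + FN) = 86 / 109 = 86/109.

86/109


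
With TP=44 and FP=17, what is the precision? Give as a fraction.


Precision = TP / (TP + FP) = 44 / 61 = 44/61.

44/61


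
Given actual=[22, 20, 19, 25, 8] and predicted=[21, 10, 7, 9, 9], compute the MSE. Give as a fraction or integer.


MSE = (1/5) * ((22-21)^2=1 + (20-10)^2=100 + (19-7)^2=144 + (25-9)^2=256 + (8-9)^2=1). Sum = 502. MSE = 502/5.

502/5


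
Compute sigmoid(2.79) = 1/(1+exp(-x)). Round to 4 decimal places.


sigma(2.79) = 1/(1+e^(-2.79)) = 1/(1+0.061421) = 1/1.061421 = 0.9421.

0.9421


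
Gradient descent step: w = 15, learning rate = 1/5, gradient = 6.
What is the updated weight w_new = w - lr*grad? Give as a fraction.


w_new = 15 - 1/5 * 6 = 15 - 6/5 = 69/5.

69/5


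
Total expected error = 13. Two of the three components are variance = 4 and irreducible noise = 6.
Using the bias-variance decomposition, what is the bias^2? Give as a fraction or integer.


Total error = bias^2 + variance + irreducible noise. So bias^2 = 13 - 4 - 6 = 3.

3


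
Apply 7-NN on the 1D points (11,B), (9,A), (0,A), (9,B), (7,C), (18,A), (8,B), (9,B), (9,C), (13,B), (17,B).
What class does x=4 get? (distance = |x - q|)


Distances: |11-4|=7, |9-4|=5, |0-4|=4, |9-4|=5, |7-4|=3, |18-4|=14, |8-4|=4, |9-4|=5, |9-4|=5, |13-4|=9, |17-4|=13. 7 nearest: (7,C), (0,A), (8,B), (9,A), (9,B), (9,B), (9,C). Counts: {'C': 2, 'A': 2, 'B': 3}. Majority class: B.

B


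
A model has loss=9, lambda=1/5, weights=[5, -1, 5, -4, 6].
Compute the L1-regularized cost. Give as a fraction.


L1 norm = sum(|w|) = 21. J = 9 + 1/5 * 21 = 66/5.

66/5


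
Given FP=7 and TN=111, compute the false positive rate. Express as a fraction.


FPR = FP / (FP + TN) = 7 / 118 = 7/118.

7/118


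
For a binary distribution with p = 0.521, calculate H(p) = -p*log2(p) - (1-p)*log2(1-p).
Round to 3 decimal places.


H = -0.521*log2(0.521) - 0.479*log2(0.479) = 0.999.

0.999


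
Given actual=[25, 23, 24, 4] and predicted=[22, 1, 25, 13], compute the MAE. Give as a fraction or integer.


MAE = (1/4) * (|25-22|=3 + |23-1|=22 + |24-25|=1 + |4-13|=9). Sum = 35. MAE = 35/4.

35/4


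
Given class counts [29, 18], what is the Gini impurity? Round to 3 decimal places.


Total = 47. Proportions: 29/47, 18/47. sum(p_i^2) = 0.5274. Gini = 1 - 0.5274 = 0.4726, which rounds to 0.473.

0.473


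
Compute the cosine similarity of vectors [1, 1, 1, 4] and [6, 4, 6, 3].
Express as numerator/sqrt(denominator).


dot = 28. |a|^2 = 19, |b|^2 = 97. cos = 28/sqrt(1843).

28/sqrt(1843)


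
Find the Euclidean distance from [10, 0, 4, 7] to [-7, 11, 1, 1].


d = sqrt(sum of squared differences). (10--7)^2=289, (0-11)^2=121, (4-1)^2=9, (7-1)^2=36. Sum = 455.

sqrt(455)


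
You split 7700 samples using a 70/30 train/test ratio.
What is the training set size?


Test set = 7700 * 30% = 2310. Training set = 7700 - 2310 = 5390.

5390


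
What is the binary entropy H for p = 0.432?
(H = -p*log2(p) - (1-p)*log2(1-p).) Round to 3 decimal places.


H = -0.432*log2(0.432) - 0.568*log2(0.568) = 0.987.

0.987


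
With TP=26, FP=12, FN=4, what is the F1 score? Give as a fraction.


Precision = 26/38 = 13/19. Recall = 26/30 = 13/15. F1 = 2*P*R/(P+R) = 13/17.

13/17


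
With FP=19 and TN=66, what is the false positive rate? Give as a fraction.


FPR = FP / (FP + TN) = 19 / 85 = 19/85.

19/85


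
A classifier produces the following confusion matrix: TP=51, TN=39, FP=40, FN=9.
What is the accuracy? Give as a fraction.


Accuracy = (TP + TN) / (TP + TN + FP + FN) = (51 + 39) / 139 = 90/139.

90/139
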